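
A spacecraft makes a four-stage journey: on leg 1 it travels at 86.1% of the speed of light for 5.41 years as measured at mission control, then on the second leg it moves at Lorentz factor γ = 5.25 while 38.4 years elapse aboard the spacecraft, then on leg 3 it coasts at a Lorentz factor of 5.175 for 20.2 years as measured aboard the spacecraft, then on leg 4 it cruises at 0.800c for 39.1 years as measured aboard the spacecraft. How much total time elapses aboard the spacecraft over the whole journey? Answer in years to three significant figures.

Leg 1: β = 0.861; γ = 1/√(1 − 0.861²) = 1/√0.2587 = 1.966; τ_1 = 5.41/1.966 = 2.752 years.
Leg 2: 38.4 years is already measured aboard the spacecraft.
Leg 3: 20.2 years is already measured aboard the spacecraft.
Leg 4: 39.1 years is already measured aboard the spacecraft.
Total: 2.752 + 38.40 + 20.20 + 39.10 years.

τ = 100 years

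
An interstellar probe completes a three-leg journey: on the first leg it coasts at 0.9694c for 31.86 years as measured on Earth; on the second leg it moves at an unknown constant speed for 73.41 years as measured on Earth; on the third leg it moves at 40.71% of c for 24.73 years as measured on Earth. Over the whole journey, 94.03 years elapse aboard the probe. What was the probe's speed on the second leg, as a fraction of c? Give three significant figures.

β = 0.499

Leg 1: γ = 1/√(1 − 0.9694²) = 1/√0.06026 = 4.074; τ_1 = 31.86/4.074 = 7.821 years.
Leg 2: speed unknown; τ_2 = 73.41/γ_2.
Leg 3: β = 0.4071; γ = 1/√(1 − 0.4071²) = 1/√0.8343 = 1.095; τ_3 = 24.73/1.095 = 22.59 years.
Total proper time: 7.821 + τ_2 + 22.59 = 94.03, so τ_2 = 94.03 − 30.41 = 63.62 years.
γ_2 = 73.41/63.62 = 1.154; β = √(1 − 1/γ²) = √0.2489.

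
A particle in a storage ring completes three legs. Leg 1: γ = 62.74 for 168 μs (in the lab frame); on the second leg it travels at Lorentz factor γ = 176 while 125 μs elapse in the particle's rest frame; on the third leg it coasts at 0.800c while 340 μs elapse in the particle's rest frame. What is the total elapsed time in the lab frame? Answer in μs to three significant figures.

Δt = 2.27×10⁴ μs

Leg 1: 168 μs is already measured in the lab frame.
Leg 2: γ = 176; Δt_2 = 176.0 × 125 = 2.200×10⁴ μs.
Leg 3: γ = 1/√(1 − 0.800²) = 5/3 ≈ 1.667; Δt_3 = 1.667 × 340 = 566.7 μs.
Total: 168.0 + 2.200×10⁴ + 566.7 μs.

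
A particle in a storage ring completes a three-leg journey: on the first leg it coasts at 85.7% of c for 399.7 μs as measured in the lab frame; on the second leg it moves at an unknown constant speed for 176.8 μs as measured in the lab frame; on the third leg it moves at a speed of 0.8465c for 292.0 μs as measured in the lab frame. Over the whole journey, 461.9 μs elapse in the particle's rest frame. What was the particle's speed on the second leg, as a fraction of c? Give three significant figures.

β = 0.823

Leg 1: β = 0.857; γ = 1/√(1 − 0.857²) = 1/√0.2656 = 1.941; τ_1 = 399.7/1.941 = 206.0 μs.
Leg 2: speed unknown; τ_2 = 176.8/γ_2.
Leg 3: γ = 1/√(1 − 0.8465²) = 1/√0.2834 = 1.878; τ_3 = 292.0/1.878 = 155.5 μs.
Total proper time: 206.0 + τ_2 + 155.5 = 461.9, so τ_2 = 461.9 − 361.4 = 100.5 μs.
γ_2 = 176.8/100.5 = 1.760; β = √(1 − 1/γ²) = √0.6771.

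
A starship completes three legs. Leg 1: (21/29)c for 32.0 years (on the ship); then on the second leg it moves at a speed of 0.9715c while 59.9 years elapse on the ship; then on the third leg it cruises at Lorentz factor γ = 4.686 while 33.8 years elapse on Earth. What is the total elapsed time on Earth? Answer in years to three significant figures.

Leg 1: γ = 1/√(1 − (21/29)²) = 29/20 = 1.450; Δt_1 = 1.450 × 32.0 = 46.40 years.
Leg 2: γ = 1/√(1 − 0.9715²) = 1/√0.05619 = 4.219; Δt_2 = 4.219 × 59.9 = 252.7 years.
Leg 3: 33.8 years is already measured on Earth.
Total: 46.40 + 252.7 + 33.80 years.

Δt = 333 years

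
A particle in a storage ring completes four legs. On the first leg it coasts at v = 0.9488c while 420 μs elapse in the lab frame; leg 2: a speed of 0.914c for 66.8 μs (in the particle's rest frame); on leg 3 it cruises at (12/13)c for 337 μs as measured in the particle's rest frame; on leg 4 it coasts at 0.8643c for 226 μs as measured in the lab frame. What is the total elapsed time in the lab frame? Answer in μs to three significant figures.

Leg 1: 420 μs is already measured in the lab frame.
Leg 2: γ = 1/√(1 − 0.914²) = 1/√0.1646 = 2.465; Δt_2 = 2.465 × 66.8 = 164.6 μs.
Leg 3: γ = 1/√(1 − (12/13)²) = 13/5 = 2.600; Δt_3 = 2.600 × 337 = 876.2 μs.
Leg 4: 226 μs is already measured in the lab frame.
Total: 420.0 + 164.6 + 876.2 + 226.0 μs.

Δt = 1690 μs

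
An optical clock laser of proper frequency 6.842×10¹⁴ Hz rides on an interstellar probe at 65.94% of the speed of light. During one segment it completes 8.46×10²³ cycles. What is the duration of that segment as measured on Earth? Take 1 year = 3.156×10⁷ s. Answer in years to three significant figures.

Δt = 52.1 years

β = 0.6594; γ = 1/√(1 − 0.6594²) = 1/√0.5652 = 1.330
Proper time for N cycles: τ = N/f = 8.46×10²³/(6.842×10¹⁴) = 1.236×10⁹ s = 39.18 years.
Lab-frame duration Δt = γτ = 1.330 × 39.18 = 52.11 years.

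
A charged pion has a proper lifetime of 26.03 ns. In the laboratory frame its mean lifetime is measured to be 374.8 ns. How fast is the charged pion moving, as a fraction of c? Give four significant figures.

β = 0.9976

γ = Δt/τ₀ = 374.8/26.03 = 14.40
β = √(1 − 1/γ²) = √(1 − 0.004823) = √0.9952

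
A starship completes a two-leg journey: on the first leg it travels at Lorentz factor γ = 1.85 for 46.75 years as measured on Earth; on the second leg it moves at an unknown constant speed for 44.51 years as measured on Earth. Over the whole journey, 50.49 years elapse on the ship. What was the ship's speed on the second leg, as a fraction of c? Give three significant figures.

β = 0.824

Leg 1: γ = 1.85; τ_1 = 46.75/1.850 = 25.27 years.
Leg 2: speed unknown; τ_2 = 44.51/γ_2.
Total proper time: 25.27 + τ_2 = 50.49, so τ_2 = 50.49 − 25.27 = 25.22 years.
γ_2 = 44.51/25.22 = 1.765; β = √(1 − 1/γ²) = √0.6790.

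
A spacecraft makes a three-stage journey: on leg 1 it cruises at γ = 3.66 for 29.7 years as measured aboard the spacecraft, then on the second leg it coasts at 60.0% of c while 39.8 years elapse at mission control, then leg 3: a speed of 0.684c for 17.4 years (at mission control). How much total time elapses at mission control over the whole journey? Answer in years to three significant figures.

Δt = 166 years

Leg 1: γ = 3.66; Δt_1 = 3.660 × 29.7 = 108.7 years.
Leg 2: 39.8 years is already measured at mission control.
Leg 3: 17.4 years is already measured at mission control.
Total: 108.7 + 39.80 + 17.40 years.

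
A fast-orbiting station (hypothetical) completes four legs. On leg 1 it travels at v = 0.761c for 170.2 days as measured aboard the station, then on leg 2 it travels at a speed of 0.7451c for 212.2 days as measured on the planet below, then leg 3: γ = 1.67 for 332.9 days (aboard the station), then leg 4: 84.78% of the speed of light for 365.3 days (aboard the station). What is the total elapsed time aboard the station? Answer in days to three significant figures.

τ = 1010 days

Leg 1: 170.2 days is already measured aboard the station.
Leg 2: γ = 1/√(1 − 0.7451²) = 1/√0.4448 = 1.499; τ_2 = 212.2/1.499 = 141.5 days.
Leg 3: 332.9 days is already measured aboard the station.
Leg 4: 365.3 days is already measured aboard the station.
Total: 170.2 + 141.5 + 332.9 + 365.3 days.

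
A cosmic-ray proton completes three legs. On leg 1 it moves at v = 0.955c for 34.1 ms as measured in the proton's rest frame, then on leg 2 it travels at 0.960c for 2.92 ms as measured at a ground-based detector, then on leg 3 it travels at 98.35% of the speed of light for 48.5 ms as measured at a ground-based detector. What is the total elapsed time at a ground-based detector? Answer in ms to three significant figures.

Leg 1: γ = 1/√(1 − 0.955²) = 1/√0.08798 = 3.371; Δt_1 = 3.371 × 34.1 = 115.0 ms.
Leg 2: 2.92 ms is already measured at a ground-based detector.
Leg 3: 48.5 ms is already measured at a ground-based detector.
Total: 115.0 + 2.920 + 48.50 ms.

Δt = 166 ms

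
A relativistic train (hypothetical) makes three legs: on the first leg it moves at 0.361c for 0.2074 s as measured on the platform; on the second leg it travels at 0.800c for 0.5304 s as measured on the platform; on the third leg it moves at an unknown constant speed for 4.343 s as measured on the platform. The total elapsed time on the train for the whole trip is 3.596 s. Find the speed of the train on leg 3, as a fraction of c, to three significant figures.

β = 0.704

Leg 1: γ = 1/√(1 − 0.361²) = 1/√0.8697 = 1.072; τ_1 = 0.2074/1.072 = 0.1934 s.
Leg 2: γ = 1/√(1 − 0.800²) = 5/3 ≈ 1.667; τ_2 = 0.5304/1.667 = 0.3182 s.
Leg 3: speed unknown; τ_3 = 4.343/γ_3.
Total proper time: 0.1934 + 0.3182 + τ_3 = 3.596, so τ_3 = 3.596 − 0.5117 = 3.084 s.
γ_3 = 4.343/3.084 = 1.408; β = √(1 − 1/γ²) = √0.4956.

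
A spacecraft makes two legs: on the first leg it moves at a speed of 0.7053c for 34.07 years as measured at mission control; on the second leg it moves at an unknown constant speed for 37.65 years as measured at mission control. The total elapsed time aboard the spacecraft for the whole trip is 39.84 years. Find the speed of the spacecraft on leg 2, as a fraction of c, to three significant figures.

β = 0.909

Leg 1: γ = 1/√(1 − 0.7053²) = 1/√0.5026 = 1.411; τ_1 = 34.07/1.411 = 24.15 years.
Leg 2: speed unknown; τ_2 = 37.65/γ_2.
Total proper time: 24.15 + τ_2 = 39.84, so τ_2 = 39.84 − 24.15 = 15.69 years.
γ_2 = 37.65/15.69 = 2.400; β = √(1 − 1/γ²) = √0.8264.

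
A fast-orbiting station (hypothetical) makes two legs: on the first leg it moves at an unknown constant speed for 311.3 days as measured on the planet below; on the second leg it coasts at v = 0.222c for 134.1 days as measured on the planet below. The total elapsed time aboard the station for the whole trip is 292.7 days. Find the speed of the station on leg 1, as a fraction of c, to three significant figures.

Leg 1: speed unknown; τ_1 = 311.3/γ_1.
Leg 2: γ = 1/√(1 − 0.222²) = 1/√0.9507 = 1.026; τ_2 = 134.1/1.026 = 130.8 days.
Total proper time: τ_1 + 130.8 = 292.7, so τ_1 = 292.7 − 130.8 = 161.9 days.
γ_1 = 311.3/161.9 = 1.922; β = √(1 − 1/γ²) = √0.7294.

β = 0.854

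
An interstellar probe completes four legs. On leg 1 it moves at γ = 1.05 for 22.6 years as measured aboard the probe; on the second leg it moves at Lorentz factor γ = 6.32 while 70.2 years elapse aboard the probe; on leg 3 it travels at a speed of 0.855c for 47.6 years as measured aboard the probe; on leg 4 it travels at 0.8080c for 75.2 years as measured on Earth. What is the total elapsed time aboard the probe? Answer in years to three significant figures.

τ = 185 years

Leg 1: 22.6 years is already measured aboard the probe.
Leg 2: 70.2 years is already measured aboard the probe.
Leg 3: 47.6 years is already measured aboard the probe.
Leg 4: γ = 1/√(1 − 0.8080²) = 1/√0.3471 = 1.697; τ_4 = 75.2/1.697 = 44.31 years.
Total: 22.60 + 70.20 + 47.60 + 44.31 years.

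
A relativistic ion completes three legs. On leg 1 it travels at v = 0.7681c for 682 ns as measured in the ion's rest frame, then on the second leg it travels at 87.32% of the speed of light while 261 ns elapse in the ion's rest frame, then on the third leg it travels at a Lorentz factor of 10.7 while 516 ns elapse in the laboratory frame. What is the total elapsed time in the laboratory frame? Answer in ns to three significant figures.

Leg 1: γ = 1/√(1 − 0.7681²) = 1/√0.4100 = 1.562; Δt_1 = 1.562 × 682 = 1065 ns.
Leg 2: β = 0.8732; γ = 1/√(1 − 0.8732²) = 1/√0.2375 = 2.052; Δt_2 = 2.052 × 261 = 535.5 ns.
Leg 3: 516 ns is already measured in the laboratory frame.
Total: 1065 + 535.5 + 516.0 ns.

Δt = 2120 ns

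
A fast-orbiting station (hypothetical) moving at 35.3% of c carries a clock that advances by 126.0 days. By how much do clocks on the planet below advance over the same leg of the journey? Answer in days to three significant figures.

Δt = 135 days

β = 0.353; γ = 1/√(1 − 0.353²) = 1/√0.8754 = 1.069
The interval measured aboard the station is the proper time (both events occur at the same place in that frame); the lab-frame interval is Δt = γτ = 1.069 × 126.0 days.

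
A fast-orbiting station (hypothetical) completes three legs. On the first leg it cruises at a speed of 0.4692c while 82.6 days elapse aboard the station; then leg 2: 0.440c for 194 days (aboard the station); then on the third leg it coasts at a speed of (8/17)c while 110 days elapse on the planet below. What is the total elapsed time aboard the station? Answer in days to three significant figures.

τ = 374 days

Leg 1: 82.6 days is already measured aboard the station.
Leg 2: 194 days is already measured aboard the station.
Leg 3: γ = 1/√(1 − (8/17)²) = 17/15 ≈ 1.133; τ_3 = 110/1.133 = 97.06 days.
Total: 82.60 + 194.0 + 97.06 days.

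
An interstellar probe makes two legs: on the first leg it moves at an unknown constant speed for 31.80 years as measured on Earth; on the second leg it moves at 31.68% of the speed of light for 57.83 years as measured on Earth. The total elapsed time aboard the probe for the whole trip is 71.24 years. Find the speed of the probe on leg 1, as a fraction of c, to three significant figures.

Leg 1: speed unknown; τ_1 = 31.80/γ_1.
Leg 2: β = 0.3168; γ = 1/√(1 − 0.3168²) = 1/√0.8996 = 1.054; τ_2 = 57.83/1.054 = 54.85 years.
Total proper time: τ_1 + 54.85 = 71.24, so τ_1 = 71.24 − 54.85 = 16.39 years.
γ_1 = 31.80/16.39 = 1.940; β = √(1 − 1/γ²) = √0.7344.

β = 0.857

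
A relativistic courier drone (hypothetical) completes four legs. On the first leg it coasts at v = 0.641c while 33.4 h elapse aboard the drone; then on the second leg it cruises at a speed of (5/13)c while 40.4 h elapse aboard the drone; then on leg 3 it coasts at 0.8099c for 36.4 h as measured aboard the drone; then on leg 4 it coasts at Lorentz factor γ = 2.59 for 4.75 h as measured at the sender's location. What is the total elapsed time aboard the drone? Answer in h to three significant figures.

Leg 1: 33.4 h is already measured aboard the drone.
Leg 2: 40.4 h is already measured aboard the drone.
Leg 3: 36.4 h is already measured aboard the drone.
Leg 4: γ = 2.59; τ_4 = 4.75/2.590 = 1.834 h.
Total: 33.40 + 40.40 + 36.40 + 1.834 h.

τ = 112 h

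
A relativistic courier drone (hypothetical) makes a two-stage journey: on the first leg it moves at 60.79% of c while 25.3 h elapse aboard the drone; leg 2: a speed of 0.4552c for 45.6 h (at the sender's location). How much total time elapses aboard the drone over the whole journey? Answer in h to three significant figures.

τ = 65.9 h

Leg 1: 25.3 h is already measured aboard the drone.
Leg 2: γ = 1/√(1 − 0.4552²) = 1/√0.7928 = 1.123; τ_2 = 45.6/1.123 = 40.60 h.
Total: 25.30 + 40.60 h.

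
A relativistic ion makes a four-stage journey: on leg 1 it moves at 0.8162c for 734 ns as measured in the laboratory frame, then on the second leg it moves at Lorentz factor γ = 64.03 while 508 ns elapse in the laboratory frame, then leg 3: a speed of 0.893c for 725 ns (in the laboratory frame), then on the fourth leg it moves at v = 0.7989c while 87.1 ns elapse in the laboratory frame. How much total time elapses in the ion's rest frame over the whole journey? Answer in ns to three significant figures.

Leg 1: γ = 1/√(1 − 0.8162²) = 1/√0.3338 = 1.731; τ_1 = 734/1.731 = 424.1 ns.
Leg 2: γ = 64.03; τ_2 = 508/64.03 = 7.934 ns.
Leg 3: γ = 1/√(1 − 0.893²) = 1/√0.2026 = 2.222; τ_3 = 725/2.222 = 326.3 ns.
Leg 4: γ = 1/√(1 − 0.7989²) = 1/√0.3618 = 1.663; τ_4 = 87.1/1.663 = 52.39 ns.
Total: 424.1 + 7.934 + 326.3 + 52.39 ns.

τ = 811 ns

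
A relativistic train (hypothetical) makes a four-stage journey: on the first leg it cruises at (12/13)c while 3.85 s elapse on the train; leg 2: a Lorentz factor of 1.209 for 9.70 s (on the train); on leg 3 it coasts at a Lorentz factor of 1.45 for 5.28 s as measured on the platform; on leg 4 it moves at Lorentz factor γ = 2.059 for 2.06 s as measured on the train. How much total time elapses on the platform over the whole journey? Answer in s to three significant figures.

Δt = 31.3 s

Leg 1: γ = 1/√(1 − (12/13)²) = 13/5 = 2.600; Δt_1 = 2.600 × 3.85 = 10.01 s.
Leg 2: γ = 1.209; Δt_2 = 1.209 × 9.70 = 11.73 s.
Leg 3: 5.28 s is already measured on the platform.
Leg 4: γ = 2.059; Δt_4 = 2.059 × 2.06 = 4.242 s.
Total: 10.01 + 11.73 + 5.280 + 4.242 s.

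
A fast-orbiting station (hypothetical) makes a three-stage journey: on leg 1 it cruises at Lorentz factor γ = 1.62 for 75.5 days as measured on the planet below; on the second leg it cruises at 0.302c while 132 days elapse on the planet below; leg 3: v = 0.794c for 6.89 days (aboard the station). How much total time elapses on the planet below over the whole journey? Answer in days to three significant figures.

Δt = 219 days

Leg 1: 75.5 days is already measured on the planet below.
Leg 2: 132 days is already measured on the planet below.
Leg 3: γ = 1/√(1 − 0.794²) = 1/√0.3696 = 1.645; Δt_3 = 1.645 × 6.89 = 11.33 days.
Total: 75.50 + 132.0 + 11.33 days.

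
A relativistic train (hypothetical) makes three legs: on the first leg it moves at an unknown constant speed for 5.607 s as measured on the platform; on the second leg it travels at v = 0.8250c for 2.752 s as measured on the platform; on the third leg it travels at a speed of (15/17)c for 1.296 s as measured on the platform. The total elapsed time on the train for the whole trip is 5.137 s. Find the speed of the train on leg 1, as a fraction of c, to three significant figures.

β = 0.848

Leg 1: speed unknown; τ_1 = 5.607/γ_1.
Leg 2: γ = 1/√(1 − 0.8250²) = 1/√0.3194 = 1.769; τ_2 = 2.752/1.769 = 1.555 s.
Leg 3: γ = 1/√(1 − (15/17)²) = 17/8 = 2.125; τ_3 = 1.296/2.125 = 0.6099 s.
Total proper time: τ_1 + 1.555 + 0.6099 = 5.137, so τ_1 = 5.137 − 2.165 = 2.972 s.
γ_1 = 5.607/2.972 = 1.887; β = √(1 − 1/γ²) = √0.7191.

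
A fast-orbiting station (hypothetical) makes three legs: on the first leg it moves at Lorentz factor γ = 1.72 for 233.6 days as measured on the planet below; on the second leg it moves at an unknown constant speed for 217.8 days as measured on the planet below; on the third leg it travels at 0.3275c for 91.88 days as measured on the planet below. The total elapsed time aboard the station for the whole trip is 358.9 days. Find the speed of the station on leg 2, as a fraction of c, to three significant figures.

Leg 1: γ = 1.72; τ_1 = 233.6/1.720 = 135.8 days.
Leg 2: speed unknown; τ_2 = 217.8/γ_2.
Leg 3: γ = 1/√(1 − 0.3275²) = 1/√0.8927 = 1.058; τ_3 = 91.88/1.058 = 86.81 days.
Total proper time: 135.8 + τ_2 + 86.81 = 358.9, so τ_2 = 358.9 − 222.6 = 136.3 days.
γ_2 = 217.8/136.3 = 1.598; β = √(1 − 1/γ²) = √0.6085.

β = 0.780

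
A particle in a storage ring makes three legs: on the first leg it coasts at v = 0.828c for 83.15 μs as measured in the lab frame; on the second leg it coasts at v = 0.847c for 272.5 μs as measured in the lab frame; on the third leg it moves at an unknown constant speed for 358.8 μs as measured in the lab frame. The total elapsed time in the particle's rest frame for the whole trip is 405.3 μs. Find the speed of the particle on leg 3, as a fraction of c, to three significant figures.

β = 0.803

Leg 1: γ = 1/√(1 − 0.828²) = 1/√0.3144 = 1.783; τ_1 = 83.15/1.783 = 46.62 μs.
Leg 2: γ = 1/√(1 − 0.847²) = 1/√0.2826 = 1.881; τ_2 = 272.5/1.881 = 144.9 μs.
Leg 3: speed unknown; τ_3 = 358.8/γ_3.
Total proper time: 46.62 + 144.9 + τ_3 = 405.3, so τ_3 = 405.3 − 191.5 = 213.8 μs.
γ_3 = 358.8/213.8 = 1.678; β = √(1 − 1/γ²) = √0.6449.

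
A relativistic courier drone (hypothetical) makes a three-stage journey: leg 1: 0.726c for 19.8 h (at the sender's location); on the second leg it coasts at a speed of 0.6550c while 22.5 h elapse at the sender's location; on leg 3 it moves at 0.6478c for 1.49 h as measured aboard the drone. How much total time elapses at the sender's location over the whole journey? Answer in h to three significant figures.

Δt = 44.3 h

Leg 1: 19.8 h is already measured at the sender's location.
Leg 2: 22.5 h is already measured at the sender's location.
Leg 3: γ = 1/√(1 − 0.6478²) = 1/√0.5804 = 1.313; Δt_3 = 1.313 × 1.49 = 1.956 h.
Total: 19.80 + 22.50 + 1.956 h.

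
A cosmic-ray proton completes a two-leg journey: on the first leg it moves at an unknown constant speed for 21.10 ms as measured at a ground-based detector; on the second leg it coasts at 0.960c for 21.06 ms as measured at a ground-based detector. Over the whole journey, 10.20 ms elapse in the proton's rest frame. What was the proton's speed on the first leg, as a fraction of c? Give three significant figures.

Leg 1: speed unknown; τ_1 = 21.10/γ_1.
Leg 2: γ = 1/√(1 − 0.960²) = 25/7 ≈ 3.571; τ_2 = 21.06/3.571 = 5.897 ms.
Total proper time: τ_1 + 5.897 = 10.20, so τ_1 = 10.20 − 5.897 = 4.303 ms.
γ_1 = 21.10/4.303 = 4.903; β = √(1 − 1/γ²) = √0.9584.

β = 0.979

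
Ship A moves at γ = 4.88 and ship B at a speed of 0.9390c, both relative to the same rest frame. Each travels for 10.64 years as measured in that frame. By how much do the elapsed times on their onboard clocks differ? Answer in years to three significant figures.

|τ_A − τ_B| = 1.48 years

A: γ = 4.88; τ_A = 10.64/4.880 = 2.180 years.
B: γ = 1/√(1 − 0.9390²) = 1/√0.1183 = 2.908; τ_B = 10.64/2.908 = 3.659 years.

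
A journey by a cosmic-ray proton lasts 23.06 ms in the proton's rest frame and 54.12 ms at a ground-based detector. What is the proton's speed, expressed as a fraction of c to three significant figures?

The proper time is measured in the proton's rest frame (both events occur at the proton's location); Δt is measured at a ground-based detector. γ = Δt/τ = 54.12/23.06 = 2.347.
β = √(1 − 1/γ²) = √(1 − 0.1816) = √0.8184

v = 0.905c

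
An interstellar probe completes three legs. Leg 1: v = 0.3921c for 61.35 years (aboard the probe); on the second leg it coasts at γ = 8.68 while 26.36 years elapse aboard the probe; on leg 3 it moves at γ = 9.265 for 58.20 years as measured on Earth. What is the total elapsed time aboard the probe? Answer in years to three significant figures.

τ = 94.0 years

Leg 1: 61.35 years is already measured aboard the probe.
Leg 2: 26.36 years is already measured aboard the probe.
Leg 3: γ = 9.265; τ_3 = 58.20/9.265 = 6.282 years.
Total: 61.35 + 26.36 + 6.282 years.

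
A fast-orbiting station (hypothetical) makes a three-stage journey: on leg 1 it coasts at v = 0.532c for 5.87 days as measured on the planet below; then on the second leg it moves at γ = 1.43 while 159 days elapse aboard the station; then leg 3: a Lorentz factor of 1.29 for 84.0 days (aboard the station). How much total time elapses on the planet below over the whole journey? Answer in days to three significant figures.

Δt = 342 days

Leg 1: 5.87 days is already measured on the planet below.
Leg 2: γ = 1.43; Δt_2 = 1.430 × 159 = 227.4 days.
Leg 3: γ = 1.29; Δt_3 = 1.290 × 84.0 = 108.4 days.
Total: 5.870 + 227.4 + 108.4 days.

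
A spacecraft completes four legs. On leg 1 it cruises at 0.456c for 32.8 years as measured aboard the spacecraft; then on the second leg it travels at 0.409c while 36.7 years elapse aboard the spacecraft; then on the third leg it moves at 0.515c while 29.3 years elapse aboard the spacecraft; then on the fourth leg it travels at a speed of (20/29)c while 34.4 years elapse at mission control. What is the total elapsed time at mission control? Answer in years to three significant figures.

Δt = 146 years

Leg 1: γ = 1/√(1 − 0.456²) = 1/√0.7921 = 1.124; Δt_1 = 1.124 × 32.8 = 36.85 years.
Leg 2: γ = 1/√(1 − 0.409²) = 1/√0.8327 = 1.096; Δt_2 = 1.096 × 36.7 = 40.22 years.
Leg 3: γ = 1/√(1 − 0.515²) = 1/√0.7348 = 1.167; Δt_3 = 1.167 × 29.3 = 34.18 years.
Leg 4: 34.4 years is already measured at mission control.
Total: 36.85 + 40.22 + 34.18 + 34.40 years.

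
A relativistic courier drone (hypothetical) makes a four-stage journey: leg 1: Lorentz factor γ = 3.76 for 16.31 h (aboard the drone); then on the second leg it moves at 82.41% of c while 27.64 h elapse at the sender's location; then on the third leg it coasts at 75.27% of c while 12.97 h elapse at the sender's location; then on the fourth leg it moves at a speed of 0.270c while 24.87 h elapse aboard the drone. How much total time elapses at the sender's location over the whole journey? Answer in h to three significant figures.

Leg 1: γ = 3.76; Δt_1 = 3.760 × 16.31 = 61.33 h.
Leg 2: 27.64 h is already measured at the sender's location.
Leg 3: 12.97 h is already measured at the sender's location.
Leg 4: γ = 1/√(1 − 0.270²) = 1/√0.9271 = 1.039; Δt_4 = 1.039 × 24.87 = 25.83 h.
Total: 61.33 + 27.64 + 12.97 + 25.83 h.

Δt = 128 h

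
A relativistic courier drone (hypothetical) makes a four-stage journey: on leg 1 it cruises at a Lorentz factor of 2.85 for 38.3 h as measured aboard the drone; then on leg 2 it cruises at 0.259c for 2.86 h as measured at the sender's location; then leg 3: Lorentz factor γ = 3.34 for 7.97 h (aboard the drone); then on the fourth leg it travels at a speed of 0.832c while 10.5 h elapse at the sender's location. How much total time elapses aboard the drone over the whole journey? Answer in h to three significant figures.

Leg 1: 38.3 h is already measured aboard the drone.
Leg 2: γ = 1/√(1 − 0.259²) = 1/√0.9329 = 1.035; τ_2 = 2.86/1.035 = 2.762 h.
Leg 3: 7.97 h is already measured aboard the drone.
Leg 4: γ = 1/√(1 − 0.832²) = 1/√0.3078 = 1.803; τ_4 = 10.5/1.803 = 5.825 h.
Total: 38.30 + 2.762 + 7.970 + 5.825 h.

τ = 54.9 h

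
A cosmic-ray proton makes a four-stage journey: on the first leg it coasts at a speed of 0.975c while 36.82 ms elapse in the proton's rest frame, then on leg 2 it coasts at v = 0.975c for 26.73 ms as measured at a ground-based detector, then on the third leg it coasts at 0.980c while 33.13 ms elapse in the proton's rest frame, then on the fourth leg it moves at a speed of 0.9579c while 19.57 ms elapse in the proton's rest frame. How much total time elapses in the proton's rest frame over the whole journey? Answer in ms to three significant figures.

Leg 1: 36.82 ms is already measured in the proton's rest frame.
Leg 2: γ = 1/√(1 − 0.975²) = 1/√0.04938 = 4.500; τ_2 = 26.73/4.500 = 5.940 ms.
Leg 3: 33.13 ms is already measured in the proton's rest frame.
Leg 4: 19.57 ms is already measured in the proton's rest frame.
Total: 36.82 + 5.940 + 33.13 + 19.57 ms.

τ = 95.5 ms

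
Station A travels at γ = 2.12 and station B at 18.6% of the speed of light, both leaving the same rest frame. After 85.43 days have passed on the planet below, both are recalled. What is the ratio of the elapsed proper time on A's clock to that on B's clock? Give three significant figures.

τ_A/τ_B = 0.480

A: γ = 2.12. B: β = 0.186; γ = 1/√(1 − 0.186²) = 1/√0.9654 = 1.018.
τ_A/τ_B = γ_B/γ_A = 1.018/2.120 = 0.4801, so τ_A/τ_B = 0.4801.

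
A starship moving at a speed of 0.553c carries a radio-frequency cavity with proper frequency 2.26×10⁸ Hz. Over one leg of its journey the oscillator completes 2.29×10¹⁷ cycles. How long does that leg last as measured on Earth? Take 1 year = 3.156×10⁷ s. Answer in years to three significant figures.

Δt = 38.5 years

γ = 1/√(1 − 0.553²) = 1/√0.6942 = 1.200
Proper time for N cycles: τ = N/f = 2.29×10¹⁷/(2.26×10⁸) = 1.013×10⁹ s = 32.11 years.
Lab-frame duration Δt = γτ = 1.200 × 32.11 = 38.53 years.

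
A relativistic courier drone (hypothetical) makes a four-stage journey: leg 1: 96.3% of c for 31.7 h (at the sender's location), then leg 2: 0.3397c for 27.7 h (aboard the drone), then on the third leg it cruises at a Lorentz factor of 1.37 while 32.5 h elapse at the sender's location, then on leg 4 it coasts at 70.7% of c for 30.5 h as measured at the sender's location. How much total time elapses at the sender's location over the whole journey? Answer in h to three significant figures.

Δt = 124 h

Leg 1: 31.7 h is already measured at the sender's location.
Leg 2: γ = 1/√(1 − 0.3397²) = 1/√0.8846 = 1.063; Δt_2 = 1.063 × 27.7 = 29.45 h.
Leg 3: 32.5 h is already measured at the sender's location.
Leg 4: 30.5 h is already measured at the sender's location.
Total: 31.70 + 29.45 + 32.50 + 30.50 h.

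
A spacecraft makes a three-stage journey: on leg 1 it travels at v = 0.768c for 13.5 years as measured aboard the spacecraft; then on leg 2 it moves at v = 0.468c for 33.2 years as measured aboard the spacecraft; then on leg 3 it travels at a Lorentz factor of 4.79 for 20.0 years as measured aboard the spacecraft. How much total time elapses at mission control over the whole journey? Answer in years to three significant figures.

Leg 1: γ = 1/√(1 − 0.768²) = 1/√0.4102 = 1.561; Δt_1 = 1.561 × 13.5 = 21.08 years.
Leg 2: γ = 1/√(1 − 0.468²) = 1/√0.7810 = 1.132; Δt_2 = 1.132 × 33.2 = 37.57 years.
Leg 3: γ = 4.79; Δt_3 = 4.790 × 20.0 = 95.80 years.
Total: 21.08 + 37.57 + 95.80 years.

Δt = 154 years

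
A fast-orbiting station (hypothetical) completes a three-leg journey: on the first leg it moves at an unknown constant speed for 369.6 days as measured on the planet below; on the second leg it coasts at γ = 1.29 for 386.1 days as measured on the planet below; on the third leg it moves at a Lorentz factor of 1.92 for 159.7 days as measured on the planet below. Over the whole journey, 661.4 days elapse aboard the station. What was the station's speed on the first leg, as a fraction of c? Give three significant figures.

Leg 1: speed unknown; τ_1 = 369.6/γ_1.
Leg 2: γ = 1.29; τ_2 = 386.1/1.290 = 299.3 days.
Leg 3: γ = 1.92; τ_3 = 159.7/1.920 = 83.18 days.
Total proper time: τ_1 + 299.3 + 83.18 = 661.4, so τ_1 = 661.4 − 382.5 = 278.9 days.
γ_1 = 369.6/278.9 = 1.325; β = √(1 − 1/γ²) = √0.4305.

β = 0.656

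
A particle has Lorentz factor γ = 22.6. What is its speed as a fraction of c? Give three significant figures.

β = √(1 − 1/γ²) = √(1 − 1/22.6²) = √(1 − 0.001958) = √0.9980

β = 0.999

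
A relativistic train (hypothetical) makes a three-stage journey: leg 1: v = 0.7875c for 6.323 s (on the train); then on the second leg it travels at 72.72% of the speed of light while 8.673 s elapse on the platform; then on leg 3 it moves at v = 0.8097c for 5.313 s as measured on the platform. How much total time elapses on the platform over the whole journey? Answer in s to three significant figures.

Δt = 24.2 s

Leg 1: γ = 1/√(1 − 0.7875²) = 1/√0.3798 = 1.623; Δt_1 = 1.623 × 6.323 = 10.26 s.
Leg 2: 8.673 s is already measured on the platform.
Leg 3: 5.313 s is already measured on the platform.
Total: 10.26 + 8.673 + 5.313 s.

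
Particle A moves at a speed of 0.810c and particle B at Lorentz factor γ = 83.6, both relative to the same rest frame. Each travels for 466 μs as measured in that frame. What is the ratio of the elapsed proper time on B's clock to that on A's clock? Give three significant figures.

A: γ = 1/√(1 − 0.810²) = 1/√0.3439 = 1.705. B: γ = 83.6.
τ_A/τ_B = γ_B/γ_A = 83.60/1.705 = 49.03, so τ_B/τ_A = 0.02040.

τ_B/τ_A = 0.0204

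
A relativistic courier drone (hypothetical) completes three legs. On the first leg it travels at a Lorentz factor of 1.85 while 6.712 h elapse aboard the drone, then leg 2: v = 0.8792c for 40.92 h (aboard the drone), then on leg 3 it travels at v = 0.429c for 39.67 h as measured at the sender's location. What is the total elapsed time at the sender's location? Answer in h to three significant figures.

Δt = 138 h

Leg 1: γ = 1.85; Δt_1 = 1.850 × 6.712 = 12.42 h.
Leg 2: γ = 1/√(1 − 0.8792²) = 1/√0.2270 = 2.099; Δt_2 = 2.099 × 40.92 = 85.88 h.
Leg 3: 39.67 h is already measured at the sender's location.
Total: 12.42 + 85.88 + 39.67 h.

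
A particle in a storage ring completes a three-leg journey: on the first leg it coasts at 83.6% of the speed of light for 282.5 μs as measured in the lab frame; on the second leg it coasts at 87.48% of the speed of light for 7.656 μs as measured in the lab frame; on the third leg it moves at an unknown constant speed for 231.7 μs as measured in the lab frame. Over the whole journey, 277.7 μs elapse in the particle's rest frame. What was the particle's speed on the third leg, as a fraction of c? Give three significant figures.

β = 0.858

Leg 1: β = 0.836; γ = 1/√(1 − 0.836²) = 1/√0.3011 = 1.822; τ_1 = 282.5/1.822 = 155.0 μs.
Leg 2: β = 0.8748; γ = 1/√(1 − 0.8748²) = 1/√0.2347 = 2.064; τ_2 = 7.656/2.064 = 3.709 μs.
Leg 3: speed unknown; τ_3 = 231.7/γ_3.
Total proper time: 155.0 + 3.709 + τ_3 = 277.7, so τ_3 = 277.7 − 158.7 = 119.0 μs.
γ_3 = 231.7/119.0 = 1.947; β = √(1 − 1/γ²) = √0.7363.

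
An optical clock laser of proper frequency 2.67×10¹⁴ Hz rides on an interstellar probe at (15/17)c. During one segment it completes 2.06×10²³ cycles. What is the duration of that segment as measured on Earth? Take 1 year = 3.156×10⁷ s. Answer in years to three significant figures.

γ = 1/√(1 − (15/17)²) = 17/8 = 2.125
Proper time for N cycles: τ = N/f = 2.06×10²³/(2.67×10¹⁴) = 7.715×10⁸ s = 24.45 years.
Lab-frame duration Δt = γτ = 2.125 × 24.45 = 51.95 years.

Δt = 51.9 years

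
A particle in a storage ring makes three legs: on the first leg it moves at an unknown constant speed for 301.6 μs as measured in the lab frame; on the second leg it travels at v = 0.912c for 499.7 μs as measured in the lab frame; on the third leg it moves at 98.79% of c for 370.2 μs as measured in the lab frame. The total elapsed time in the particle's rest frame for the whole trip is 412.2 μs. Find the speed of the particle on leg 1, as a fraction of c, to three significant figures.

β = 0.868

Leg 1: speed unknown; τ_1 = 301.6/γ_1.
Leg 2: γ = 1/√(1 − 0.912²) = 1/√0.1683 = 2.438; τ_2 = 499.7/2.438 = 205.0 μs.
Leg 3: β = 0.9879; γ = 1/√(1 − 0.9879²) = 1/√0.02405 = 6.448; τ_3 = 370.2/6.448 = 57.42 μs.
Total proper time: τ_1 + 205.0 + 57.42 = 412.2, so τ_1 = 412.2 − 262.4 = 149.8 μs.
γ_1 = 301.6/149.8 = 2.013; β = √(1 − 1/γ²) = √0.7533.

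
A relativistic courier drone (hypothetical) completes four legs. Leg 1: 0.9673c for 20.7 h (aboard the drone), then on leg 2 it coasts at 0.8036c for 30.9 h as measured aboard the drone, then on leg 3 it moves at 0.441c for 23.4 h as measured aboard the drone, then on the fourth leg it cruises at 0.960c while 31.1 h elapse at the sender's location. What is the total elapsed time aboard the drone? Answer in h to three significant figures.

τ = 83.7 h

Leg 1: 20.7 h is already measured aboard the drone.
Leg 2: 30.9 h is already measured aboard the drone.
Leg 3: 23.4 h is already measured aboard the drone.
Leg 4: γ = 1/√(1 − 0.960²) = 25/7 ≈ 3.571; τ_4 = 31.1/3.571 = 8.708 h.
Total: 20.70 + 30.90 + 23.40 + 8.708 h.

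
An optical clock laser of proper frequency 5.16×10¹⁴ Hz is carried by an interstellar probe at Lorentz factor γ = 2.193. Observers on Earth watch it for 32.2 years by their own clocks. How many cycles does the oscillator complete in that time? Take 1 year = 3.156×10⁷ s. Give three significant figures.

γ = 2.193
During 32.2 years of lab time, the oscillator's proper time advances by τ = Δt/γ = 32.2/2.193 = 14.68 years = 4.634×10⁸ s.
N = f × τ = 5.16×10¹⁴ × 4.634×10⁸ = 2.391×10²³.

N = 2.39×10²³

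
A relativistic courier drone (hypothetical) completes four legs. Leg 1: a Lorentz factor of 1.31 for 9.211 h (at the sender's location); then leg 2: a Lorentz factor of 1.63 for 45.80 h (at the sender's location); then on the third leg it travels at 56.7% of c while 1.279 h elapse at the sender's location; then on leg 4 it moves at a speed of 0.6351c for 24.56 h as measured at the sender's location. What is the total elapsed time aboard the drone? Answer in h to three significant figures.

Leg 1: γ = 1.31; τ_1 = 9.211/1.310 = 7.031 h.
Leg 2: γ = 1.63; τ_2 = 45.80/1.630 = 28.10 h.
Leg 3: β = 0.567; γ = 1/√(1 − 0.567²) = 1/√0.6785 = 1.214; τ_3 = 1.279/1.214 = 1.054 h.
Leg 4: γ = 1/√(1 − 0.6351²) = 1/√0.5966 = 1.295; τ_4 = 24.56/1.295 = 18.97 h.
Total: 7.031 + 28.10 + 1.054 + 18.97 h.

τ = 55.2 h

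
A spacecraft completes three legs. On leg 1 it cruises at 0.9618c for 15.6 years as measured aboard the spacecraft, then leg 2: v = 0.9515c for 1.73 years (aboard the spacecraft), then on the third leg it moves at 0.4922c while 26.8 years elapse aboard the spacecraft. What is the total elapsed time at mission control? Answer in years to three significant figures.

Δt = 93.4 years

Leg 1: γ = 1/√(1 − 0.9618²) = 1/√0.07494 = 3.653; Δt_1 = 3.653 × 15.6 = 56.99 years.
Leg 2: γ = 1/√(1 − 0.9515²) = 1/√0.09465 = 3.250; Δt_2 = 3.250 × 1.73 = 5.623 years.
Leg 3: γ = 1/√(1 − 0.4922²) = 1/√0.7577 = 1.149; Δt_3 = 1.149 × 26.8 = 30.79 years.
Total: 56.99 + 5.623 + 30.79 years.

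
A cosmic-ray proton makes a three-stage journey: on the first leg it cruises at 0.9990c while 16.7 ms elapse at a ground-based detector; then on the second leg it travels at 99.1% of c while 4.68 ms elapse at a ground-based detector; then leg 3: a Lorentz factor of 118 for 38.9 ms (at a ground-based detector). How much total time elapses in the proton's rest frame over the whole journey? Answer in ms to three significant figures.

Leg 1: γ = 1/√(1 − 0.9990²) = 1/√0.001999 = 22.37; τ_1 = 16.7/22.37 = 0.7467 ms.
Leg 2: β = 0.991; γ = 1/√(1 − 0.991²) = 1/√0.01792 = 7.470; τ_2 = 4.68/7.470 = 0.6265 ms.
Leg 3: γ = 118; τ_3 = 38.9/118.0 = 0.3297 ms.
Total: 0.7467 + 0.6265 + 0.3297 ms.

τ = 1.70 ms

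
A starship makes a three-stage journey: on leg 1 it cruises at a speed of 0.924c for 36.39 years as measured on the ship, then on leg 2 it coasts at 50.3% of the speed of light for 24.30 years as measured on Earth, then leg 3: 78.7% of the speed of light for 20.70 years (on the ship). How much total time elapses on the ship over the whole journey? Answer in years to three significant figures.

τ = 78.1 years

Leg 1: 36.39 years is already measured on the ship.
Leg 2: β = 0.503; γ = 1/√(1 − 0.503²) = 1/√0.7470 = 1.157; τ_2 = 24.30/1.157 = 21.00 years.
Leg 3: 20.70 years is already measured on the ship.
Total: 36.39 + 21.00 + 20.70 years.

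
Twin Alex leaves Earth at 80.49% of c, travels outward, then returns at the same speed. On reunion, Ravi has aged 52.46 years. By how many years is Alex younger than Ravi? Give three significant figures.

β = 0.8049; γ = 1/√(1 − 0.8049²) = 1/√0.3521 = 1.685
Alex's elapsed proper time: τ = 52.46/1.685 = 31.13 years.
Age gap = Δt − τ = 52.46 − 31.13 years.

Δt − τ = 21.3 years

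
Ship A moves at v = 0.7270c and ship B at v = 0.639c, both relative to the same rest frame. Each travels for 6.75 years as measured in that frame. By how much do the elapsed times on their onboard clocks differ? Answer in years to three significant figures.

A: γ = 1/√(1 − 0.7270²) = 1/√0.4715 = 1.456; τ_A = 6.75/1.456 = 4.635 years.
B: γ = 1/√(1 − 0.639²) = 1/√0.5917 = 1.300; τ_B = 6.75/1.300 = 5.192 years.

|τ_A − τ_B| = 0.557 years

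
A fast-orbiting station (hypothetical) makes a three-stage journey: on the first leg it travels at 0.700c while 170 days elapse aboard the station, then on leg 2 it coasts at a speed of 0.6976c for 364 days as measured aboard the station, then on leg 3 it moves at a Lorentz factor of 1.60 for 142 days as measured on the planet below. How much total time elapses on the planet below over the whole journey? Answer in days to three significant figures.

Δt = 888 days

Leg 1: γ = 1/√(1 − 0.700²) = 1/√0.5100 = 1.400; Δt_1 = 1.400 × 170 = 238.0 days.
Leg 2: γ = 1/√(1 − 0.6976²) = 1/√0.5134 = 1.396; Δt_2 = 1.396 × 364 = 508.0 days.
Leg 3: 142 days is already measured on the planet below.
Total: 238.0 + 508.0 + 142.0 days.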